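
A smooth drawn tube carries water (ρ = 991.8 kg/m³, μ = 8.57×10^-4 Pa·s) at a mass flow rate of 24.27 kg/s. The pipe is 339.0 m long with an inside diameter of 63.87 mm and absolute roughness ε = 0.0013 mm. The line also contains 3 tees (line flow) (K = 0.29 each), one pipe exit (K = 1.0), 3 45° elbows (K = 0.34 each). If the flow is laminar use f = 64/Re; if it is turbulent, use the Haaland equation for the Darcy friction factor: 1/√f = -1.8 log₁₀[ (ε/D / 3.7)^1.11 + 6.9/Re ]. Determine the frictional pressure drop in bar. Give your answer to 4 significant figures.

A = πD²/4 = π(0.06387)²/4 = 0.003204 m²; mean velocity V = ṁ/(ρA) = 24.27/(991.8 · 0.003204) = 7.638 m/s.
Reynolds number Re = ρVD/μ = 991.8 · 7.638 · 0.06387 / 0.000857 = 5.645e+05.
Re > 4000 → turbulent. Relative roughness ε/D = 1.3e-06/0.06387 = 2.04e-05. Haaland: 1/√f = -1.8 log₁₀[(2.04e-05/3.7)^1.11 + 6.9/5.645e+05] = -1.8 log₁₀[1.45e-06 + 1.22e-05] = 8.755, so f = 0.01305.
Total minor-loss coefficient ΣK = 3·0.29 + 1·1 + 3·0.34 = 2.89.
ΔP = [f·L/D + ΣK]·(ρV²/2) = [0.01305·339/0.06387 + 2.89]·(991.8·7.638²/2) = [69.24 + 2.89]·2.893e+04 = 2.087e+06 Pa.
ΔP = 2.087e+06 Pa = 20.87 bar.

ΔP ≈ 20.87 bar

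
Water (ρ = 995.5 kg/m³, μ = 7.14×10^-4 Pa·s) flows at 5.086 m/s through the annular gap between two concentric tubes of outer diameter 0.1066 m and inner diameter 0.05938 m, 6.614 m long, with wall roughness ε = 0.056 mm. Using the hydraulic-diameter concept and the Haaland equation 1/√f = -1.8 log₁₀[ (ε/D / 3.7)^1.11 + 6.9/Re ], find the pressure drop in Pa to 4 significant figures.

ΔP ≈ 38230 Pa

Hydraulic diameter D_h = 4A/P = D_o - D_i = 0.1066 - 0.05938 = 0.04722 m.
Re = ρVD_h/μ = 995.5·5.086·0.04722/0.000714 = 3.348e+05.
ε/D_h = 5.6e-05/0.04722 = 0.00119; Haaland gives 1/√f = -1.8 log₁₀[0.000132+2.06e-05] = 6.868, so f = 0.0212.
ΔP = f(L/D_h)(ρV²/2) = 0.0212·6.614/0.04722·1.288e+04 = 3.823e+04 Pa.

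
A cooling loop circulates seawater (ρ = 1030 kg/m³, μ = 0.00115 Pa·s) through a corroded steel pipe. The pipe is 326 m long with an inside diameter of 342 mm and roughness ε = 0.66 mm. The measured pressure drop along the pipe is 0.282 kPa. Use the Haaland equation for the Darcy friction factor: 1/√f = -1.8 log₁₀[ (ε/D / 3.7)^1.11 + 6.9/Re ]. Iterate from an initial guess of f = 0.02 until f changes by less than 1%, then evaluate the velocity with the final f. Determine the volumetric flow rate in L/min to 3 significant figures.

Q ≈ 813 L/min

Rearranging Darcy-Weisbach: V = √(2·ΔP·D/(f·L·ρ)). With ε/D = 0.00066/0.342 = 0.00193, iterate starting from f = 0.02:
  f = 0.02 → V = √(2·282·0.342/(0.02·326·1030)) = 0.1695 m/s; Re = ρVD/μ = 5.191e+04; f → 0.02603
  f = 0.02603 → V = 0.1486 m/s; Re = 4.551e+04; f → 0.02636
  f = 0.02636 → V = 0.1476 m/s; Re = 4.522e+04; f → 0.02638
Converged (Δf/f < 1%). With the final f = 0.02638: V = √(2·282·0.342/(0.02638·326·1030)) = 0.1476 m/s.
Q = V·A = 0.1476·(π/4·0.342²) = 0.01356 m³/s = 813 L/min.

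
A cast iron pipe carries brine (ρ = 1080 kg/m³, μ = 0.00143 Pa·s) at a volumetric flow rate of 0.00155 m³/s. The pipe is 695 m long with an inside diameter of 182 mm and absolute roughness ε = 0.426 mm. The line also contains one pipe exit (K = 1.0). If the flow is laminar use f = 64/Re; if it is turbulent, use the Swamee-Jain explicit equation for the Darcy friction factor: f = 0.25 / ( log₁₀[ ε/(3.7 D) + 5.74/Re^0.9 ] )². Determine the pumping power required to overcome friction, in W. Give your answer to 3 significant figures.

P ≈ 0.414 W

Cross-sectional area A = πD²/4 = π(0.182)²/4 = 0.02602 m²; mean velocity V = Q/A = 0.00155/0.02602 = 0.05958 m/s.
Reynolds number Re = ρVD/μ = 1080 · 0.05958 · 0.182 / 0.00143 = 8190.
Re > 4000 → turbulent. Relative roughness ε/D = 0.000426/0.182 = 0.00234. Swamee-Jain: f = 0.25/(log₁₀[0.00234/3.7 + 5.74/8190^0.9])² = 0.25/(log₁₀[0.000633 + 0.00173])² = 0.25/(-2.627)² = 0.03622.
Total minor-loss coefficient ΣK = 1·1 = 1.
ΔP = [f·L/D + ΣK]·(ρV²/2) = [0.03622·695/0.182 + 1]·(1080·0.05958²/2) = [138.3 + 1]·1.917 = 267 Pa.
Pumping power P = QΔP = 0.00155·267 = 0.4139 W = 0.414 W.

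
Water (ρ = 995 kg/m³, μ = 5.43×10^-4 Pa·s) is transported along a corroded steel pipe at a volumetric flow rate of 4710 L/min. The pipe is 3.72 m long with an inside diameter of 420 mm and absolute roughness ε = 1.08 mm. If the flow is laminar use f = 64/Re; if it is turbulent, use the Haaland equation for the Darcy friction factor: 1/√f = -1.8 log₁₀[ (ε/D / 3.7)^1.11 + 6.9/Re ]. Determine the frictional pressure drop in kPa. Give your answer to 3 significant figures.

Q = 4710 L/min = 4710/60000 = 0.0785 m³/s.
Cross-sectional area A = πD²/4 = π(0.42)²/4 = 0.1385 m²; mean velocity V = Q/A = 0.0785/0.1385 = 0.5666 m/s.
Reynolds number Re = ρVD/μ = 995 · 0.5666 · 0.42 / 0.000543 = 4.361e+05.
Re > 4000 → turbulent. Relative roughness ε/D = 0.00108/0.42 = 0.00257. Haaland: 1/√f = -1.8 log₁₀[(0.00257/3.7)^1.11 + 6.9/4.361e+05] = -1.8 log₁₀[0.000312 + 1.58e-05] = 6.271, so f = 0.02543.
Darcy-Weisbach: ΔP = f(L/D)(ρV²/2) = 0.02543·(3.72/0.42)·(995·0.5666²/2) = 0.02543·8.857·159.7 = 35.97 Pa.
ΔP = 35.97 Pa = 0.0360 kPa.

ΔP ≈ 0.0360 kPa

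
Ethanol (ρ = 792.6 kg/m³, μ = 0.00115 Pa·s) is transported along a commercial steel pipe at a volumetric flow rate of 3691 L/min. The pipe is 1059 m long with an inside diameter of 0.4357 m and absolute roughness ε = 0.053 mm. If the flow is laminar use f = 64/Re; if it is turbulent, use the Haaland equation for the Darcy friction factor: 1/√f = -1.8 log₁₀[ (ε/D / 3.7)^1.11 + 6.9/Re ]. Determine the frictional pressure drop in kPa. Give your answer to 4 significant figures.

ΔP ≈ 2.898 kPa

Q = 3691 L/min = 3691/60000 = 0.06152 m³/s.
Cross-sectional area A = πD²/4 = π(0.4357)²/4 = 0.1491 m²; mean velocity V = Q/A = 0.06152/0.1491 = 0.4126 m/s.
Reynolds number Re = ρVD/μ = 792.6 · 0.4126 · 0.4357 / 0.00115 = 1.239e+05.
Re > 4000 → turbulent. Relative roughness ε/D = 5.3e-05/0.4357 = 0.000122. Haaland: 1/√f = -1.8 log₁₀[(0.000122/3.7)^1.11 + 6.9/1.239e+05] = -1.8 log₁₀[1.06e-05 + 5.57e-05] = 7.522, so f = 0.01767.
Darcy-Weisbach: ΔP = f(L/D)(ρV²/2) = 0.01767·(1059/0.4357)·(792.6·0.4126²/2) = 0.01767·2431·67.47 = 2898 Pa.
ΔP = 2898 Pa = 2.898 kPa.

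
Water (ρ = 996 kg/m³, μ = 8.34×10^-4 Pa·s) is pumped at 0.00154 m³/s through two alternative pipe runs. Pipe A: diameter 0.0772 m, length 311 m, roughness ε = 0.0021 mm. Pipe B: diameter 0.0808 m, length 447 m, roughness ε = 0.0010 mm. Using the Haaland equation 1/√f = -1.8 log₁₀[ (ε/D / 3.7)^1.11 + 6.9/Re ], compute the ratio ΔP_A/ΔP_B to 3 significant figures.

ΔP_A/ΔP_B ≈ 0.865

Pipe A: V = Q/A = 0.00154/0.004681 = 0.329 m/s; Re = 3.033e+04; ε/D = 2.72e-05; Haaland → f = 0.0233; ΔP_A = f(L/D)(ρV²/2) = 5061 Pa.
Pipe B: V = Q/A = 0.00154/0.005128 = 0.3003 m/s; Re = 2.898e+04; ε/D = 1.24e-05; Haaland → f = 0.02353; ΔP_B = f(L/D)(ρV²/2) = 5847 Pa.
ΔP_A/ΔP_B = 5061/5847 = 0.865.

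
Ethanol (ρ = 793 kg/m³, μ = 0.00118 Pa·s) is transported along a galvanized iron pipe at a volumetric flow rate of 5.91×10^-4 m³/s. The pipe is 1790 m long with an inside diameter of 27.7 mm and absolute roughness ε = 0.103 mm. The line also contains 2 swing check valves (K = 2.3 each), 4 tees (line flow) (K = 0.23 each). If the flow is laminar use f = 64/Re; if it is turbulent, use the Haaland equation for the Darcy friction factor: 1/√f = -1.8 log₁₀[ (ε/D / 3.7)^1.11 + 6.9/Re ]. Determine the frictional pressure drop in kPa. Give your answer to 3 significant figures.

ΔP ≈ 808 kPa

Cross-sectional area A = πD²/4 = π(0.0277)²/4 = 0.0006026 m²; mean velocity V = Q/A = 0.000591/0.0006026 = 0.9807 m/s.
Reynolds number Re = ρVD/μ = 793 · 0.9807 · 0.0277 / 0.00118 = 1.826e+04.
Re > 4000 → turbulent. Relative roughness ε/D = 0.000103/0.0277 = 0.00372. Haaland: 1/√f = -1.8 log₁₀[(0.00372/3.7)^1.11 + 6.9/1.826e+04] = -1.8 log₁₀[0.00047 + 0.000378] = 5.529, so f = 0.03272.
Total minor-loss coefficient ΣK = 2·2.3 + 4·0.23 = 5.52.
ΔP = [f·L/D + ΣK]·(ρV²/2) = [0.03272·1790/0.0277 + 5.52]·(793·0.9807²/2) = [2114 + 5.52]·381.3 = 8.083e+05 Pa.
ΔP = 8.083e+05 Pa = 808 kPa.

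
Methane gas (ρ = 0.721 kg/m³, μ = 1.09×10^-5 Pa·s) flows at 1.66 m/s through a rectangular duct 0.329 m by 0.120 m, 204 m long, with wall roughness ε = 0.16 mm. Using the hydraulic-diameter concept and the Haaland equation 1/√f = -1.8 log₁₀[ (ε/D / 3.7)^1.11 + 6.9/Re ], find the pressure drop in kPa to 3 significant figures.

ΔP ≈ 0.0319 kPa

Hydraulic diameter D_h = 4A/P = 4·(0.329·0.12)/(2·(0.329+0.12)) = 0.1579/0.898 = 0.1759 m.
Re = ρVD_h/μ = 0.721·1.66·0.1759/1.09e-05 = 1.931e+04.
ε/D_h = 0.00016/0.1759 = 0.00091; Haaland gives 1/√f = -1.8 log₁₀[9.86e-05+0.000357] = 6.014, so f = 0.02765.
ΔP = f(L/D_h)(ρV²/2) = 0.02765·204/0.1759·0.9934 = 31.86 Pa.
ΔP = 0.0319 kPa.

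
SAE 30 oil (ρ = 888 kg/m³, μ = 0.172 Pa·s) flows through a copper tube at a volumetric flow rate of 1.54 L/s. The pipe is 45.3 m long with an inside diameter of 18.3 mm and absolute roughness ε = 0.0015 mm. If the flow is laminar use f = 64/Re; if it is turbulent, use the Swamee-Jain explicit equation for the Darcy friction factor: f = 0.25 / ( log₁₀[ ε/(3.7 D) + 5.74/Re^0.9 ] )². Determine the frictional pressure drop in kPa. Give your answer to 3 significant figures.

ΔP ≈ 4360 kPa

Q = 1.54 L/s = 1.54/1000 = 0.00154 m³/s.
Cross-sectional area A = πD²/4 = π(0.0183)²/4 = 0.000263 m²; mean velocity V = Q/A = 0.00154/0.000263 = 5.855 m/s.
Reynolds number Re = ρVD/μ = 888 · 5.855 · 0.0183 / 0.172 = 553.2.
Re < 2300 → laminar flow, so f = 64/Re = 64/553.2 = 0.1157 (the turbulent correlation is not needed).
Darcy-Weisbach: ΔP = f(L/D)(ρV²/2) = 0.1157·(45.3/0.0183)·(888·5.855²/2) = 0.1157·2475·1.522e+04 = 4.359e+06 Pa.
ΔP = 4.359e+06 Pa = 4360 kPa.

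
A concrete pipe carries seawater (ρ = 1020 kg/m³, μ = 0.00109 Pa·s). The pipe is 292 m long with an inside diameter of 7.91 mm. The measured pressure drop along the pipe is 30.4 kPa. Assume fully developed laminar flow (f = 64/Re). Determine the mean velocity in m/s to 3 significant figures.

V ≈ 0.187 m/s

For laminar flow, f = 64/Re with Re = ρVD/μ, so Darcy-Weisbach reduces to ΔP = 32μLV/D². Solving for V: V = ΔP·D²/(32μL) = 3.04e+04·(0.00791)²/(32·0.00109·292) = 0.1868 m/s.
Check: Re = ρVD/μ = 1020·0.1868·0.00791/0.00109 = 1382 < 2300, so the laminar assumption holds.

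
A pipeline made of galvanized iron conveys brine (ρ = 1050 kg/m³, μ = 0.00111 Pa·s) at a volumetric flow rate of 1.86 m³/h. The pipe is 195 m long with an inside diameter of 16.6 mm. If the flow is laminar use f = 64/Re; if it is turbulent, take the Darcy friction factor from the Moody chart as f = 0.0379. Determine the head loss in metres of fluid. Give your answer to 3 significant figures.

h_f ≈ 129 m

Q = 1.86 m³/h = 1.86/3600 = 0.0005167 m³/s.
Cross-sectional area A = πD²/4 = π(0.0166)²/4 = 0.0002164 m²; mean velocity V = Q/A = 0.0005167/0.0002164 = 2.387 m/s.
Reynolds number Re = ρVD/μ = 1050 · 2.387 · 0.0166 / 0.00111 = 3.749e+04.
Re > 4000 → turbulent; use the Moody-chart value f = 0.0379.
Darcy-Weisbach: ΔP = f(L/D)(ρV²/2) = 0.0379·(195/0.0166)·(1050·2.387²/2) = 0.0379·1.175e+04·2992 = 1.332e+06 Pa.
Head loss h_f = ΔP/(ρg) = 1.332e+06/(1050·9.81) = 129 m.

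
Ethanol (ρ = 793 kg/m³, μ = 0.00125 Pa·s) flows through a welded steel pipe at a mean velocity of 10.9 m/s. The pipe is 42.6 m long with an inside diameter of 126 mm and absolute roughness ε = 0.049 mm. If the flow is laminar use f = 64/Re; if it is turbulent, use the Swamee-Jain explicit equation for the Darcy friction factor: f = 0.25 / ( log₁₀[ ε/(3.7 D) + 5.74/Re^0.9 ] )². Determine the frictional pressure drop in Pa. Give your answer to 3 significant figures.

ΔP ≈ 264000 Pa

Reynolds number Re = ρVD/μ = 793 · 10.9 · 0.126 / 0.00125 = 8.713e+05.
Re > 4000 → turbulent. Relative roughness ε/D = 4.9e-05/0.126 = 0.000389. Swamee-Jain: f = 0.25/(log₁₀[0.000389/3.7 + 5.74/8.713e+05^0.9])² = 0.25/(log₁₀[0.000105 + 2.59e-05])² = 0.25/(-3.883)² = 0.01658.
Darcy-Weisbach: ΔP = f(L/D)(ρV²/2) = 0.01658·(42.6/0.126)·(793·10.9²/2) = 0.01658·338.1·4.711e+04 = 2.641e+05 Pa.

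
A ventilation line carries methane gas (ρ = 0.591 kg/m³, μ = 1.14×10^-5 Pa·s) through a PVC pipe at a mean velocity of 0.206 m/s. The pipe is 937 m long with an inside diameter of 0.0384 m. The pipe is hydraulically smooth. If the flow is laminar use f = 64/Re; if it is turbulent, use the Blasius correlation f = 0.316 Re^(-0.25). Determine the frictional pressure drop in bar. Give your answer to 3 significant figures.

Reynolds number Re = ρVD/μ = 0.591 · 0.206 · 0.0384 / 1.14e-05 = 410.1.
Re < 2300 → laminar flow, so f = 64/Re = 64/410.1 = 0.1561 (the turbulent correlation is not needed).
Darcy-Weisbach: ΔP = f(L/D)(ρV²/2) = 0.1561·(937/0.0384)·(0.591·0.206²/2) = 0.1561·2.44e+04·0.01254 = 47.75 Pa.
ΔP = 47.75 Pa = 4.78×10^-4 bar.

ΔP ≈ 4.78×10^-4 bar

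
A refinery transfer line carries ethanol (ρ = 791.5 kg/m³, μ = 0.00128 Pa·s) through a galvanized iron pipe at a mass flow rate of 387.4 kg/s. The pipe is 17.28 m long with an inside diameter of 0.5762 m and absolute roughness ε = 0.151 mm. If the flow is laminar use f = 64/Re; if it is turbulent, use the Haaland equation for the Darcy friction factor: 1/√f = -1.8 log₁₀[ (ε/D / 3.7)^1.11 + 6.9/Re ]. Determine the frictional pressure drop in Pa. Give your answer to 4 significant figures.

A = πD²/4 = π(0.5762)²/4 = 0.2608 m²; mean velocity V = ṁ/(ρA) = 387.4/(791.5 · 0.2608) = 1.877 m/s.
Reynolds number Re = ρVD/μ = 791.5 · 1.877 · 0.5762 / 0.00128 = 6.688e+05.
Re > 4000 → turbulent. Relative roughness ε/D = 0.000151/0.5762 = 0.000262. Haaland: 1/√f = -1.8 log₁₀[(0.000262/3.7)^1.11 + 6.9/6.688e+05] = -1.8 log₁₀[2.48e-05 + 1.03e-05] = 8.019, so f = 0.01555.
Darcy-Weisbach: ΔP = f(L/D)(ρV²/2) = 0.01555·(17.28/0.5762)·(791.5·1.877²/2) = 0.01555·29.99·1394 = 650.3 Pa.

ΔP ≈ 650.3 Pa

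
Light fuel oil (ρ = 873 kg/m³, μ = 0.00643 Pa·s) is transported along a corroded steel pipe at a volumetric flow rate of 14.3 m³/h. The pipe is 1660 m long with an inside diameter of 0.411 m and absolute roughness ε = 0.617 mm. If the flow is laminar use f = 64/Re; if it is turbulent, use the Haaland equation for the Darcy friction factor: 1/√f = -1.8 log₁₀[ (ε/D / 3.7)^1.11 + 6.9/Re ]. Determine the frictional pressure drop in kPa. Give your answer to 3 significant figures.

ΔP ≈ 0.0605 kPa

Q = 14.3 m³/h = 14.3/3600 = 0.003972 m³/s.
Cross-sectional area A = πD²/4 = π(0.411)²/4 = 0.1327 m²; mean velocity V = Q/A = 0.003972/0.1327 = 0.02994 m/s.
Reynolds number Re = ρVD/μ = 873 · 0.02994 · 0.411 / 0.00643 = 1671.
Re < 2300 → laminar flow, so f = 64/Re = 64/1671 = 0.03831 (the turbulent correlation is not needed).
Darcy-Weisbach: ΔP = f(L/D)(ρV²/2) = 0.03831·(1660/0.411)·(873·0.02994²/2) = 0.03831·4039·0.3913 = 60.54 Pa.
ΔP = 60.54 Pa = 0.0605 kPa.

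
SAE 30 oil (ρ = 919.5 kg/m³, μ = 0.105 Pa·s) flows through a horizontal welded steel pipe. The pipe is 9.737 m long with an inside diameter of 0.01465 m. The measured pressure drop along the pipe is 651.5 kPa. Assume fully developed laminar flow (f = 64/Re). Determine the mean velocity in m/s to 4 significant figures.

V ≈ 4.274 m/s

For laminar flow, f = 64/Re with Re = ρVD/μ, so Darcy-Weisbach reduces to ΔP = 32μLV/D². Solving for V: V = ΔP·D²/(32μL) = 6.515e+05·(0.01465)²/(32·0.105·9.737) = 4.274 m/s.
Check: Re = ρVD/μ = 919.5·4.274·0.01465/0.105 = 548.3 < 2300, so the laminar assumption holds.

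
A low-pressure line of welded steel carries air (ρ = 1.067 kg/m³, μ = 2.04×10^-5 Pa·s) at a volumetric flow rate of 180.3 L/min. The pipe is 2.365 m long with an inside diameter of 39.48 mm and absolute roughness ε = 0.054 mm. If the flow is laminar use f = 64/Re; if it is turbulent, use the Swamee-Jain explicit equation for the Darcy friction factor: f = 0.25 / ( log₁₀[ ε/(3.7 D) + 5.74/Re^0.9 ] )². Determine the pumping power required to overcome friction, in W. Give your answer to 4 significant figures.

Q = 180.3 L/min = 180.3/60000 = 0.003005 m³/s.
Cross-sectional area A = πD²/4 = π(0.03948)²/4 = 0.001224 m²; mean velocity V = Q/A = 0.003005/0.001224 = 2.455 m/s.
Reynolds number Re = ρVD/μ = 1.067 · 2.455 · 0.03948 / 2.04e-05 = 5069.
Re > 4000 → turbulent. Relative roughness ε/D = 5.4e-05/0.03948 = 0.00137. Swamee-Jain: f = 0.25/(log₁₀[0.00137/3.7 + 5.74/5069^0.9])² = 0.25/(log₁₀[0.00037 + 0.00266])² = 0.25/(-2.519)² = 0.0394.
Darcy-Weisbach: ΔP = f(L/D)(ρV²/2) = 0.0394·(2.365/0.03948)·(1.067·2.455²/2) = 0.0394·59.9·3.215 = 7.587 Pa.
Pumping power P = QΔP = 0.003005·7.587 = 0.022800 W = 0.02280 W.

P ≈ 0.02280 W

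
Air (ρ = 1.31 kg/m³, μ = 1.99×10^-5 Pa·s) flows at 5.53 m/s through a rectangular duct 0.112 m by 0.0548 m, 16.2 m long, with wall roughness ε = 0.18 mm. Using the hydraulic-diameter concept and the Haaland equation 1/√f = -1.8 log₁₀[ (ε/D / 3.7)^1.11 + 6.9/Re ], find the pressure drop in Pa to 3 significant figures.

Hydraulic diameter D_h = 4A/P = 4·(0.112·0.0548)/(2·(0.112+0.0548)) = 0.02455/0.3336 = 0.07359 m.
Re = ρVD_h/μ = 1.31·5.53·0.07359/1.99e-05 = 2.679e+04.
ε/D_h = 0.00018/0.07359 = 0.00245; Haaland gives 1/√f = -1.8 log₁₀[0.000295+0.000258] = 5.863, so f = 0.02909.
ΔP = f(L/D_h)(ρV²/2) = 0.02909·16.2/0.07359·20.03 = 128.3 Pa.

ΔP ≈ 128 Pa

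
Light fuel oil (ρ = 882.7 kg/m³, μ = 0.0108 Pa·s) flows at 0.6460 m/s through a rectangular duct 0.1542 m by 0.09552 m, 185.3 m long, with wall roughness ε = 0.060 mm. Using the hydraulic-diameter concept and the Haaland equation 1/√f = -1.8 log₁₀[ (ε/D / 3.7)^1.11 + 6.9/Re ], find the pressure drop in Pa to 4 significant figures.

ΔP ≈ 10360 Pa

Hydraulic diameter D_h = 4A/P = 4·(0.1542·0.09552)/(2·(0.1542+0.09552)) = 0.05892/0.4994 = 0.118 m.
Re = ρVD_h/μ = 882.7·0.646·0.118/0.0108 = 6228.
ε/D_h = 6e-05/0.118 = 0.000509; Haaland gives 1/√f = -1.8 log₁₀[5.17e-05+0.00111] = 5.284, so f = 0.03581.
ΔP = f(L/D_h)(ρV²/2) = 0.03581·185.3/0.118·184.2 = 1.036e+04 Pa.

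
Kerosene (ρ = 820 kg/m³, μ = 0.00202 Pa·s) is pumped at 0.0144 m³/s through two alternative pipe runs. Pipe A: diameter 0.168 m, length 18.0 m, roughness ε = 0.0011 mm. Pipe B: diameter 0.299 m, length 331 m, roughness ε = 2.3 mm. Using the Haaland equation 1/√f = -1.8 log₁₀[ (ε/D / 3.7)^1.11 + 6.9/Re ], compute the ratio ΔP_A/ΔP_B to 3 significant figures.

Pipe A: V = Q/A = 0.0144/0.02217 = 0.6496 m/s; Re = 4.43e+04; ε/D = 6.55e-06; Haaland → f = 0.0213; ΔP_A = f(L/D)(ρV²/2) = 394.9 Pa.
Pipe B: V = Q/A = 0.0144/0.07022 = 0.2051 m/s; Re = 2.489e+04; ε/D = 0.00769; Haaland → f = 0.03732; ΔP_B = f(L/D)(ρV²/2) = 712.4 Pa.
ΔP_A/ΔP_B = 394.9/712.4 = 0.554.

ΔP_A/ΔP_B ≈ 0.554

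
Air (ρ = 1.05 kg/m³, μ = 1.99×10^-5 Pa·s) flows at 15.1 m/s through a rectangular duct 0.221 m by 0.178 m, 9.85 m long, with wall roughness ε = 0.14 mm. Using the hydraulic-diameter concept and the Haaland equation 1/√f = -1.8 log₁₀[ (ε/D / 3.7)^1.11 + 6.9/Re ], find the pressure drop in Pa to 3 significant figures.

Hydraulic diameter D_h = 4A/P = 4·(0.221·0.178)/(2·(0.221+0.178)) = 0.1574/0.798 = 0.1972 m.
Re = ρVD_h/μ = 1.05·15.1·0.1972/1.99e-05 = 1.571e+05.
ε/D_h = 0.00014/0.1972 = 0.00071; Haaland gives 1/√f = -1.8 log₁₀[7.49e-05+4.39e-05] = 7.066, so f = 0.02003.
ΔP = f(L/D_h)(ρV²/2) = 0.02003·9.85/0.1972·119.7 = 119.8 Pa.

ΔP ≈ 120 Pa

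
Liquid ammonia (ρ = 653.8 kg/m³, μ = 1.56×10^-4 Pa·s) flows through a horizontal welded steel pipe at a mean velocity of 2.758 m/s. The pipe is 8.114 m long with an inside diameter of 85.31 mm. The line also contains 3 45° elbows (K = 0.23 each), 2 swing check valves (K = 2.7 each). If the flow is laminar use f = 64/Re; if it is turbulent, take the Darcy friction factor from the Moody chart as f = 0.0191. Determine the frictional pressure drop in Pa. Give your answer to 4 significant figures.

ΔP ≈ 19660 Pa

Reynolds number Re = ρVD/μ = 653.8 · 2.758 · 0.08531 / 0.000156 = 9.861e+05.
Re > 4000 → turbulent; use the Moody-chart value f = 0.0191.
Total minor-loss coefficient ΣK = 3·0.23 + 2·2.7 = 6.09.
ΔP = [f·L/D + ΣK]·(ρV²/2) = [0.0191·8.114/0.08531 + 6.09]·(653.8·2.758²/2) = [1.817 + 6.09]·2487 = 1.966e+04 Pa.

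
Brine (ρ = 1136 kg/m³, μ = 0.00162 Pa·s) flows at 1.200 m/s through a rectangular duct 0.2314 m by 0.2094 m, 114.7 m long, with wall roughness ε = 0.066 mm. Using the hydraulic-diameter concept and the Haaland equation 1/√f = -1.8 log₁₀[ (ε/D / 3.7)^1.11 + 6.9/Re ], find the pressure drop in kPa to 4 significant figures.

ΔP ≈ 7.538 kPa

Hydraulic diameter D_h = 4A/P = 4·(0.2314·0.2094)/(2·(0.2314+0.2094)) = 0.1938/0.8816 = 0.2199 m.
Re = ρVD_h/μ = 1136·1.2·0.2199/0.00162 = 1.85e+05.
ε/D_h = 6.6e-05/0.2199 = 0.0003; Haaland gives 1/√f = -1.8 log₁₀[2.88e-05+3.73e-05] = 7.524, so f = 0.01767.
ΔP = f(L/D_h)(ρV²/2) = 0.01767·114.7/0.2199·817.9 = 7538 Pa.
ΔP = 7.538 kPa.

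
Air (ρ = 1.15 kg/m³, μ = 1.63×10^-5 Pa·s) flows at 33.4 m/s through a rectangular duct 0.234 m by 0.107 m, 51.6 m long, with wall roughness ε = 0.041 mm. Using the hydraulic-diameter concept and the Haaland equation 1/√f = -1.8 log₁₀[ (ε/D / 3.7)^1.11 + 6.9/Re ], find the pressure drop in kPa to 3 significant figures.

ΔP ≈ 3.71 kPa

Hydraulic diameter D_h = 4A/P = 4·(0.234·0.107)/(2·(0.234+0.107)) = 0.1002/0.682 = 0.1469 m.
Re = ρVD_h/μ = 1.15·33.4·0.1469/1.63e-05 = 3.46e+05.
ε/D_h = 4.1e-05/0.1469 = 0.000279; Haaland gives 1/√f = -1.8 log₁₀[2.66e-05+1.99e-05] = 7.799, so f = 0.01644.
ΔP = f(L/D_h)(ρV²/2) = 0.01644·51.6/0.1469·641.4 = 3706 Pa.
ΔP = 3.71 kPa.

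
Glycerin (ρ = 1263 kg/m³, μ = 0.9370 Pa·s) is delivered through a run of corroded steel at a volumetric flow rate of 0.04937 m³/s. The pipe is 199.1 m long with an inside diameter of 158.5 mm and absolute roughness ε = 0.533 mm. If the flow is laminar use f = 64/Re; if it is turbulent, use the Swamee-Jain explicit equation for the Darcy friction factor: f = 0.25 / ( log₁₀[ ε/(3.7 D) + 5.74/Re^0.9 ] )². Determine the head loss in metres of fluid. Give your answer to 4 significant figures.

Cross-sectional area A = πD²/4 = π(0.1585)²/4 = 0.01973 m²; mean velocity V = Q/A = 0.04937/0.01973 = 2.502 m/s.
Reynolds number Re = ρVD/μ = 1263 · 2.502 · 0.1585 / 0.937 = 534.6.
Re < 2300 → laminar flow, so f = 64/Re = 64/534.6 = 0.1197 (the turbulent correlation is not needed).
Darcy-Weisbach: ΔP = f(L/D)(ρV²/2) = 0.1197·(199.1/0.1585)·(1263·2.502²/2) = 0.1197·1256·3954 = 5.946e+05 Pa.
Head loss h_f = ΔP/(ρg) = 5.946e+05/(1263·9.81) = 47.99 m.

h_f ≈ 47.99 m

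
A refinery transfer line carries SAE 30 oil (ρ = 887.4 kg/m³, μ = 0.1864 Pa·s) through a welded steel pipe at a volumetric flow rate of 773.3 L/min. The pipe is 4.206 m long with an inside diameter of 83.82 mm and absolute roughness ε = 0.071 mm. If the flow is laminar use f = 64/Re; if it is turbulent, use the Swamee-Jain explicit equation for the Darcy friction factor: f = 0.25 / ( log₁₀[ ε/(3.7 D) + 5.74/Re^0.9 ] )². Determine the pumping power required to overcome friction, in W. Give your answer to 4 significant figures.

Q = 773.3 L/min = 773.3/60000 = 0.01289 m³/s.
Cross-sectional area A = πD²/4 = π(0.08382)²/4 = 0.005518 m²; mean velocity V = Q/A = 0.01289/0.005518 = 2.336 m/s.
Reynolds number Re = ρVD/μ = 887.4 · 2.336 · 0.08382 / 0.186 = 932.
Re < 2300 → laminar flow, so f = 64/Re = 64/932 = 0.06867 (the turbulent correlation is not needed).
Darcy-Weisbach: ΔP = f(L/D)(ρV²/2) = 0.06867·(4.206/0.08382)·(887.4·2.336²/2) = 0.06867·50.18·2421 = 8340 Pa.
Pumping power P = QΔP = 0.01289·8340 = 107.49 W = 107.5 W.

P ≈ 107.5 W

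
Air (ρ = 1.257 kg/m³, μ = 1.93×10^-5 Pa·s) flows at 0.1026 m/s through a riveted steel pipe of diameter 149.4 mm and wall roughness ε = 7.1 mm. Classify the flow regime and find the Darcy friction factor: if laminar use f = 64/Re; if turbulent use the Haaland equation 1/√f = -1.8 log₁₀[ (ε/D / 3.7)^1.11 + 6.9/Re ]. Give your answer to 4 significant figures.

Re = ρVD/μ = 1.257·0.1026·0.1494/1.93e-05 = 998.3.
Re < 2300 → laminar, so f = 64/Re = 0.06411 (roughness is irrelevant in laminar flow).

f ≈ 0.06411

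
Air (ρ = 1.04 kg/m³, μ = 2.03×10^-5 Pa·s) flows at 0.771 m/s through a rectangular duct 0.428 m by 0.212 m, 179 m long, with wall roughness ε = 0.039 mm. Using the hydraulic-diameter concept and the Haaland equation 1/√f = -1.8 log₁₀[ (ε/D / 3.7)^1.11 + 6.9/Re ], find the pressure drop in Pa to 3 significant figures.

ΔP ≈ 5.87 Pa

Hydraulic diameter D_h = 4A/P = 4·(0.428·0.212)/(2·(0.428+0.212)) = 0.3629/1.28 = 0.2835 m.
Re = ρVD_h/μ = 1.04·0.771·0.2835/2.03e-05 = 1.12e+04.
ε/D_h = 3.9e-05/0.2835 = 0.000138; Haaland gives 1/√f = -1.8 log₁₀[1.21e-05+0.000616] = 5.763, so f = 0.0301.
ΔP = f(L/D_h)(ρV²/2) = 0.0301·179/0.2835·0.3091 = 5.874 Pa.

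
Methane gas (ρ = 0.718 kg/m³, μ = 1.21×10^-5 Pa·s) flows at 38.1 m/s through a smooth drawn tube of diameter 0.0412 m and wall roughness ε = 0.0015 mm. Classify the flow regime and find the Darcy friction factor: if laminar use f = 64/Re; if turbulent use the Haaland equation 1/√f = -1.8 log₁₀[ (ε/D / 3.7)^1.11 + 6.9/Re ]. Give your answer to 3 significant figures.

f ≈ 0.0182

Re = ρVD/μ = 0.718·38.1·0.0412/1.21e-05 = 9.315e+04.
Re > 4000 → turbulent. ε/D = 1.5e-06/0.0412 = 3.64e-05; Haaland: 1/√f = -1.8 log₁₀[2.77e-06 + 7.41e-05] = 7.406, so f = 0.01823.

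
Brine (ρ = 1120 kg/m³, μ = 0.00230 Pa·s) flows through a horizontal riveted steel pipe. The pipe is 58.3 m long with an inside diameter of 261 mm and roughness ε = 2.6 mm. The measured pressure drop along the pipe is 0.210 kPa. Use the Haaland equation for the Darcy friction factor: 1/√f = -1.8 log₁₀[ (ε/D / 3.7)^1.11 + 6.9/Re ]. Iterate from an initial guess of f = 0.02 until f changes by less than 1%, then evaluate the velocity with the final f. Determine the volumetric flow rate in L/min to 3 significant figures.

Q ≈ 658 L/min

Rearranging Darcy-Weisbach: V = √(2·ΔP·D/(f·L·ρ)). With ε/D = 0.0026/0.261 = 0.00996, iterate starting from f = 0.02:
  f = 0.02 → V = √(2·210·0.261/(0.02·58.3·1120)) = 0.2897 m/s; Re = ρVD/μ = 3.682e+04; f → 0.03942
  f = 0.03942 → V = 0.2064 m/s; Re = 2.623e+04; f → 0.03999
  f = 0.03999 → V = 0.2049 m/s; Re = 2.604e+04; f → 0.04001
Converged (Δf/f < 1%). With the final f = 0.04001: V = √(2·210·0.261/(0.04001·58.3·1120)) = 0.2048 m/s.
Q = V·A = 0.2048·(π/4·0.261²) = 0.01096 m³/s = 658 L/min.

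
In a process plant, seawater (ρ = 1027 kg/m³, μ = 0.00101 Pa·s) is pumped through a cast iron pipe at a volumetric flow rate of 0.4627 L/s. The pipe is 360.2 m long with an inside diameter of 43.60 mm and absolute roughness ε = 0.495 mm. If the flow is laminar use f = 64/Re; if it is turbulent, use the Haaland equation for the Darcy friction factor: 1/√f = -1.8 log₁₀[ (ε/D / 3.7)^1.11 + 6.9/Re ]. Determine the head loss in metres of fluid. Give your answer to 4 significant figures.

Q = 0.4627 L/s = 0.4627/1000 = 0.0004627 m³/s.
Cross-sectional area A = πD²/4 = π(0.0436)²/4 = 0.001493 m²; mean velocity V = Q/A = 0.0004627/0.001493 = 0.3099 m/s.
Reynolds number Re = ρVD/μ = 1027 · 0.3099 · 0.0436 / 0.00101 = 1.374e+04.
Re > 4000 → turbulent. Relative roughness ε/D = 0.000495/0.0436 = 0.0114. Haaland: 1/√f = -1.8 log₁₀[(0.0114/3.7)^1.11 + 6.9/1.374e+04] = -1.8 log₁₀[0.00162 + 0.000502] = 4.81, so f = 0.04321.
Darcy-Weisbach: ΔP = f(L/D)(ρV²/2) = 0.04321·(360.2/0.0436)·(1027·0.3099²/2) = 0.04321·8261·49.32 = 1.761e+04 Pa.
Head loss h_f = ΔP/(ρg) = 1.761e+04/(1027·9.81) = 1.748 m.

h_f ≈ 1.748 m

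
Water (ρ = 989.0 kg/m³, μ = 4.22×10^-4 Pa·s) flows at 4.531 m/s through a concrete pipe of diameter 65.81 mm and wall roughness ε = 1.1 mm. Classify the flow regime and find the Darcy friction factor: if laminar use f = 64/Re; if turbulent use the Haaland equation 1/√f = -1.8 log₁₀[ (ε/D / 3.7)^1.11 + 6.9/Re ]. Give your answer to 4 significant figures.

f ≈ 0.04561

Re = ρVD/μ = 989·4.531·0.06581/0.000422 = 6.988e+05.
Re > 4000 → turbulent. ε/D = 0.0011/0.06581 = 0.0167; Haaland: 1/√f = -1.8 log₁₀[0.00249 + 9.87e-06] = 4.682, so f = 0.04561.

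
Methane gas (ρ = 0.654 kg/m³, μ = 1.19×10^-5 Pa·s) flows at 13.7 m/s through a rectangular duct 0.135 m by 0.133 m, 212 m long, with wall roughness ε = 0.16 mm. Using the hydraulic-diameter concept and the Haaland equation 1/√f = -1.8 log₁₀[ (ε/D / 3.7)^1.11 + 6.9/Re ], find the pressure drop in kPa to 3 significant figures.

Hydraulic diameter D_h = 4A/P = 4·(0.135·0.133)/(2·(0.135+0.133)) = 0.07182/0.536 = 0.134 m.
Re = ρVD_h/μ = 0.654·13.7·0.134/1.19e-05 = 1.009e+05.
ε/D_h = 0.00016/0.134 = 0.00119; Haaland gives 1/√f = -1.8 log₁₀[0.000133+6.84e-05] = 6.652, so f = 0.0226.
ΔP = f(L/D_h)(ρV²/2) = 0.0226·212/0.134·61.37 = 2195 Pa.
ΔP = 2.19 kPa.

ΔP ≈ 2.19 kPa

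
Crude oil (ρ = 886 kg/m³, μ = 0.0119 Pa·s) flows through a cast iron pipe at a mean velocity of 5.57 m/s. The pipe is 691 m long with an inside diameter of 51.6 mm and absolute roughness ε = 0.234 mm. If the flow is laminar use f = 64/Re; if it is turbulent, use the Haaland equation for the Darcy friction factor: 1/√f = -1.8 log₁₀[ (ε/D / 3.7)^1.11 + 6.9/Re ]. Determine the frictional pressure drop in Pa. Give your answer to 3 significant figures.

Reynolds number Re = ρVD/μ = 886 · 5.57 · 0.0516 / 0.0119 = 2.14e+04.
Re > 4000 → turbulent. Relative roughness ε/D = 0.000234/0.0516 = 0.00453. Haaland: 1/√f = -1.8 log₁₀[(0.00453/3.7)^1.11 + 6.9/2.14e+04] = -1.8 log₁₀[0.000586 + 0.000322] = 5.475, so f = 0.03336.
Darcy-Weisbach: ΔP = f(L/D)(ρV²/2) = 0.03336·(691/0.0516)·(886·5.57²/2) = 0.03336·1.339e+04·1.374e+04 = 6.14e+06 Pa.

ΔP ≈ 6.14×10^6 Pa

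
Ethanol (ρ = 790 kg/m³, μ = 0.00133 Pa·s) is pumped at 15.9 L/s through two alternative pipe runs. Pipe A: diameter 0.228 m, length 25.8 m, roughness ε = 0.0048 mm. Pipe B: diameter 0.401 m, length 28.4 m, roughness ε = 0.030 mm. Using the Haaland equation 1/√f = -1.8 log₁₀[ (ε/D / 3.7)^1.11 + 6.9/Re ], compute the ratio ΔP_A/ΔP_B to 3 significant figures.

ΔP_A/ΔP_B ≈ 13.4

Pipe A: V = Q/A = 0.0159/0.04083 = 0.3894 m/s; Re = 5.274e+04; ε/D = 2.11e-05; Haaland → f = 0.02052; ΔP_A = f(L/D)(ρV²/2) = 139.1 Pa.
Pipe B: V = Q/A = 0.0159/0.1263 = 0.1259 m/s; Re = 2.999e+04; ε/D = 7.48e-05; Haaland → f = 0.02347; ΔP_B = f(L/D)(ρV²/2) = 10.41 Pa.
ΔP_A/ΔP_B = 139.1/10.41 = 13.4.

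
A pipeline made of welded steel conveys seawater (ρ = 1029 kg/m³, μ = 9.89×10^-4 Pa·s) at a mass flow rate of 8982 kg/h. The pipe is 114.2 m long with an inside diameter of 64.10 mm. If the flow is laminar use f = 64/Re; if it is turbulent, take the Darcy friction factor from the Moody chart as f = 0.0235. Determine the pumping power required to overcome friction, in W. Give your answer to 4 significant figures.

ṁ = 8982 kg/h = 8982/3600 = 2.495 kg/s.
A = πD²/4 = π(0.0641)²/4 = 0.003227 m²; mean velocity V = ṁ/(ρA) = 2.495/(1029 · 0.003227) = 0.7514 m/s.
Reynolds number Re = ρVD/μ = 1029 · 0.7514 · 0.0641 / 0.000989 = 5.011e+04.
Re > 4000 → turbulent; use the Moody-chart value f = 0.0235.
Darcy-Weisbach: ΔP = f(L/D)(ρV²/2) = 0.0235·(114.2/0.0641)·(1029·0.7514²/2) = 0.0235·1782·290.5 = 1.216e+04 Pa.
Q = ṁ/ρ = 2.495/1029 = 0.002425 m³/s.
Pumping power P = QΔP = 0.002425·1.216e+04 = 29.486 W = 29.49 W.

P ≈ 29.49 W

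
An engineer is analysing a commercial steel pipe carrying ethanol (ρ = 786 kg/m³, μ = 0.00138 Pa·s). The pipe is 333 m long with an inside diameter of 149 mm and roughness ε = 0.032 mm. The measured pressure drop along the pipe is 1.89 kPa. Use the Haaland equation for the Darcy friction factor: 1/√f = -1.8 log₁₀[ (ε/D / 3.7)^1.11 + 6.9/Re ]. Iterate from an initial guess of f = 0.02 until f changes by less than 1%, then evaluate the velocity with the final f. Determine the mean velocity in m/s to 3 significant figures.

Rearranging Darcy-Weisbach: V = √(2·ΔP·D/(f·L·ρ)). With ε/D = 3.2e-05/0.149 = 0.000215, iterate starting from f = 0.02:
  f = 0.02 → V = √(2·1890·0.149/(0.02·333·786)) = 0.328 m/s; Re = ρVD/μ = 2.784e+04; f → 0.02419
  f = 0.02419 → V = 0.2983 m/s; Re = 2.531e+04; f → 0.02471
  f = 0.02471 → V = 0.2951 m/s; Re = 2.504e+04; f → 0.02477
Converged (Δf/f < 1%). With the final f = 0.02477: V = √(2·1890·0.149/(0.02477·333·786)) = 0.2947 m/s.

V ≈ 0.295 m/s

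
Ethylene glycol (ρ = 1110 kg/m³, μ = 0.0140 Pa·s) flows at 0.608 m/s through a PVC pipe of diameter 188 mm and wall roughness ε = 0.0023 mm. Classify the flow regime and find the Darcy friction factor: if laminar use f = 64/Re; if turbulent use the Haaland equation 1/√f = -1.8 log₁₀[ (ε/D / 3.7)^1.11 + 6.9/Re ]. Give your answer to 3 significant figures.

Re = ρVD/μ = 1110·0.608·0.188/0.014 = 9063.
Re > 4000 → turbulent. ε/D = 2.3e-06/0.188 = 1.22e-05; Haaland: 1/√f = -1.8 log₁₀[8.25e-07 + 0.000761] = 5.612, so f = 0.03175.

f ≈ 0.0317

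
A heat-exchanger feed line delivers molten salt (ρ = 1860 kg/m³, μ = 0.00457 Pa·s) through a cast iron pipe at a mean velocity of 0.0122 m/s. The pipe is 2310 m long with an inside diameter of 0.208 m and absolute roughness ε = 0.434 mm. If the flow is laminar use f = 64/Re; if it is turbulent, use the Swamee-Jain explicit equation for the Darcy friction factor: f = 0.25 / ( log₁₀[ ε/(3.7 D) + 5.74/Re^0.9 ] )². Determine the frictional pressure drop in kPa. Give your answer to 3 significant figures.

Reynolds number Re = ρVD/μ = 1860 · 0.0122 · 0.208 / 0.00457 = 1033.
Re < 2300 → laminar flow, so f = 64/Re = 64/1033 = 0.06197 (the turbulent correlation is not needed).
Darcy-Weisbach: ΔP = f(L/D)(ρV²/2) = 0.06197·(2310/0.208)·(1860·0.0122²/2) = 0.06197·1.111e+04·0.1384 = 95.26 Pa.
ΔP = 95.26 Pa = 0.0953 kPa.

ΔP ≈ 0.0953 kPa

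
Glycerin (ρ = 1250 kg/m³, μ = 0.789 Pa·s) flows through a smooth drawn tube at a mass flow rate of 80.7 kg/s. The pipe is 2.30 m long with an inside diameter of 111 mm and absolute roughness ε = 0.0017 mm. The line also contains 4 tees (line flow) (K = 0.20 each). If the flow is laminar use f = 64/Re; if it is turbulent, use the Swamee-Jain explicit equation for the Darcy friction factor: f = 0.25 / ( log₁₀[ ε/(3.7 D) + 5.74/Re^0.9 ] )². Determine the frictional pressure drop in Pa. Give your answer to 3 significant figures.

ΔP ≈ 53700 Pa

A = πD²/4 = π(0.111)²/4 = 0.009677 m²; mean velocity V = ṁ/(ρA) = 80.7/(1250 · 0.009677) = 6.672 m/s.
Reynolds number Re = ρVD/μ = 1250 · 6.672 · 0.111 / 0.789 = 1173.
Re < 2300 → laminar flow, so f = 64/Re = 64/1173 = 0.05455 (the turbulent correlation is not needed).
Total minor-loss coefficient ΣK = 4·0.2 = 0.8.
ΔP = [f·L/D + ΣK]·(ρV²/2) = [0.05455·2.3/0.111 + 0.8]·(1250·6.672²/2) = [1.13 + 0.8]·2.782e+04 = 5.37e+04 Pa.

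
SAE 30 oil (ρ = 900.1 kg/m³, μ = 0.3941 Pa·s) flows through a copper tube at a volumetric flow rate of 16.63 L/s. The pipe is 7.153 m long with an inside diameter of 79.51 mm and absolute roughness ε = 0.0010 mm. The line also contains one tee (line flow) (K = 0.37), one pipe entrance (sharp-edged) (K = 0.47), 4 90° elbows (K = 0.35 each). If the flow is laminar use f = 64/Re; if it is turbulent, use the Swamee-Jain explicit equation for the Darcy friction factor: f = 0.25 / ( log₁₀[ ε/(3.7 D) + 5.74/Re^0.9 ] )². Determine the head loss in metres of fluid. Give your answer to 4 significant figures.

h_f ≈ 6.693 m

Q = 16.63 L/s = 16.63/1000 = 0.01663 m³/s.
Cross-sectional area A = πD²/4 = π(0.07951)²/4 = 0.004965 m²; mean velocity V = Q/A = 0.01663/0.004965 = 3.349 m/s.
Reynolds number Re = ρVD/μ = 900.1 · 3.349 · 0.07951 / 0.394 = 608.2.
Re < 2300 → laminar flow, so f = 64/Re = 64/608.2 = 0.1052 (the turbulent correlation is not needed).
Total minor-loss coefficient ΣK = 1·0.37 + 1·0.47 + 4·0.35 = 2.24.
ΔP = [f·L/D + ΣK]·(ρV²/2) = [0.1052·7.153/0.07951 + 2.24]·(900.1·3.349²/2) = [9.466 + 2.24]·5049 = 5.91e+04 Pa.
Head loss h_f = ΔP/(ρg) = 5.91e+04/(900.1·9.81) = 6.693 m.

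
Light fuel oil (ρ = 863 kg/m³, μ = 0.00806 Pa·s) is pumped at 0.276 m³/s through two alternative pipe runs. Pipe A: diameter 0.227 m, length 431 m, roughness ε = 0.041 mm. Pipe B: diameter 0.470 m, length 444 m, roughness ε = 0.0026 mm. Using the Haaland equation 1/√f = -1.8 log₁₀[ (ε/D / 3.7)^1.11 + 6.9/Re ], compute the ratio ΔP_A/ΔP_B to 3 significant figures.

ΔP_A/ΔP_B ≈ 34.0

Pipe A: V = Q/A = 0.276/0.04047 = 6.82 m/s; Re = 1.658e+05; ε/D = 0.000181; Haaland → f = 0.0172; ΔP_A = f(L/D)(ρV²/2) = 6.552e+05 Pa.
Pipe B: V = Q/A = 0.276/0.1735 = 1.591 m/s; Re = 8.006e+04; ε/D = 5.53e-06; Haaland → f = 0.0187; ΔP_B = f(L/D)(ρV²/2) = 1.929e+04 Pa.
ΔP_A/ΔP_B = 6.552e+05/1.929e+04 = 34.0.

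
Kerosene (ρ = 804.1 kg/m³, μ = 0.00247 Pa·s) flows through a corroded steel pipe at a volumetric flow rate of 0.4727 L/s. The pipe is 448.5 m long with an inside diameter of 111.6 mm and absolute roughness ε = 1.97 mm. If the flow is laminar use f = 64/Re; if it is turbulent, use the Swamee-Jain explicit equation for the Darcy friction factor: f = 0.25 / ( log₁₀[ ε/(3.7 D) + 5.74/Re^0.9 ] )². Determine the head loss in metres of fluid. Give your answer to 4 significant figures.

Q = 0.4727 L/s = 0.4727/1000 = 0.0004727 m³/s.
Cross-sectional area A = πD²/4 = π(0.1116)²/4 = 0.009782 m²; mean velocity V = Q/A = 0.0004727/0.009782 = 0.04832 m/s.
Reynolds number Re = ρVD/μ = 804.1 · 0.04832 · 0.1116 / 0.00247 = 1756.
Re < 2300 → laminar flow, so f = 64/Re = 64/1756 = 0.03645 (the turbulent correlation is not needed).
Darcy-Weisbach: ΔP = f(L/D)(ρV²/2) = 0.03645·(448.5/0.1116)·(804.1·0.04832²/2) = 0.03645·4019·0.9389 = 137.5 Pa.
Head loss h_f = ΔP/(ρg) = 137.5/(804.1·9.81) = 0.01744 m.

h_f ≈ 0.01744 m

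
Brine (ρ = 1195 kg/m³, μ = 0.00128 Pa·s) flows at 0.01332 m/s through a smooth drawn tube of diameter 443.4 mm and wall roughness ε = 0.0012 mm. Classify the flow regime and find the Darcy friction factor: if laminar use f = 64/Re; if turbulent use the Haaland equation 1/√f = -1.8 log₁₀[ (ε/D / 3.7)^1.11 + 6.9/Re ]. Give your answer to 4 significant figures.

Re = ρVD/μ = 1195·0.01332·0.4434/0.00128 = 5514.
Re > 4000 → turbulent. ε/D = 1.2e-06/0.4434 = 2.71e-06; Haaland: 1/√f = -1.8 log₁₀[1.55e-07 + 0.00125] = 5.225, so f = 0.03663.

f ≈ 0.03663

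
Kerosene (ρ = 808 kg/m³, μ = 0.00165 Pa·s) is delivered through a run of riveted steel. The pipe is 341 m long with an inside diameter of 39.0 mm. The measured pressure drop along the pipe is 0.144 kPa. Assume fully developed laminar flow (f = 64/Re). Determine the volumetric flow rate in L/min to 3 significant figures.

For laminar flow, f = 64/Re with Re = ρVD/μ, so Darcy-Weisbach reduces to ΔP = 32μLV/D². Solving for V: V = ΔP·D²/(32μL) = 144·(0.039)²/(32·0.00165·341) = 0.01216 m/s.
Check: Re = ρVD/μ = 808·0.01216·0.039/0.00165 = 232.3 < 2300, so the laminar assumption holds.
Q = V·A = 0.01216·(π/4·0.039²) = 1.453e-05 m³/s = 0.872 L/min.

Q ≈ 0.872 L/min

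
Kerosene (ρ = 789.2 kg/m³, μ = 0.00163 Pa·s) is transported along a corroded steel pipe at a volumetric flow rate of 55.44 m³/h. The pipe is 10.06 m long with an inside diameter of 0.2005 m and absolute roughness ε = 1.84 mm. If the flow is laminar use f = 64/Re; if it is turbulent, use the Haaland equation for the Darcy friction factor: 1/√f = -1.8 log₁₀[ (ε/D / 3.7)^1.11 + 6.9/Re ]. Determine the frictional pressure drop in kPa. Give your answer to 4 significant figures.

Q = 55.44 m³/h = 55.44/3600 = 0.0154 m³/s.
Cross-sectional area A = πD²/4 = π(0.2005)²/4 = 0.03157 m²; mean velocity V = Q/A = 0.0154/0.03157 = 0.4878 m/s.
Reynolds number Re = ρVD/μ = 789.2 · 0.4878 · 0.2005 / 0.00163 = 4.735e+04.
Re > 4000 → turbulent. Relative roughness ε/D = 0.00184/0.2005 = 0.00918. Haaland: 1/√f = -1.8 log₁₀[(0.00918/3.7)^1.11 + 6.9/4.735e+04] = -1.8 log₁₀[0.00128 + 0.000146] = 5.122, so f = 0.03812.
Darcy-Weisbach: ΔP = f(L/D)(ρV²/2) = 0.03812·(10.06/0.2005)·(789.2·0.4878²/2) = 0.03812·50.17·93.88 = 179.6 Pa.
ΔP = 179.6 Pa = 0.1796 kPa.

ΔP ≈ 0.1796 kPa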